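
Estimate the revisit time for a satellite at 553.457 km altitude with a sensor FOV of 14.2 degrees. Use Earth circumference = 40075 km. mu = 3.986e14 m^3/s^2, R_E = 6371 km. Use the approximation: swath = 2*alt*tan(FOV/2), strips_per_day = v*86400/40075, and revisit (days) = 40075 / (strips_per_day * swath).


swath = 2*553.457*tan(0.1239184) = 137.8734 km
v = sqrt(mu/r) = 7587.0996 m/s = 7.5871 km/s
strips/day = v*86400/40075 = 7.5871*86400/40075 = 16.3575
coverage/day = strips * swath = 16.3575 * 137.8734 = 2255.2597 km
revisit = 40075 / 2255.2597 = 17.7696 days

17.7696 days


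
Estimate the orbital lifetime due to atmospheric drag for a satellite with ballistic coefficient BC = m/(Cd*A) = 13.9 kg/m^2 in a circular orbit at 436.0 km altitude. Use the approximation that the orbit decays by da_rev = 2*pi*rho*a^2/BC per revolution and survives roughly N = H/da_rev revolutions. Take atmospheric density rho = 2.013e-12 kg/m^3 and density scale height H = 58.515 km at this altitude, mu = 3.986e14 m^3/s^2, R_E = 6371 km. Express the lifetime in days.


a = R_E + alt = 6807.0000 km = 6.807e+06 m
da_rev = 2*pi*rho*a^2/BC = 2*pi*2.013e-12*(6.807e+06)^2/13.9 = 42.161917 m per revolution
N = H/da_rev = 58515.0000 m / 42.161917 m = 1387.8639 revolutions
P = 2*pi*sqrt(a^3/mu) = 5589.1382 s
lifetime = N*P = 1387.8639 * 5589.1382 = 7.7569629e+06 s = 89.7797 days

89.7797 days


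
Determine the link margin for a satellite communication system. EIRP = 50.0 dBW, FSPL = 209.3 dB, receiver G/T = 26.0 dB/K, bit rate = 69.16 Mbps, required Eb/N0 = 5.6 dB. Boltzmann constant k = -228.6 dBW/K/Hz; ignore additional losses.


C/N0 = EIRP - FSPL + G/T - k = 50.0 - 209.3 + 26.0 - (-228.6)
C/N0 = 95.3000 dB-Hz
R_b = 69.16 Mbps = 6.916e+07 bps -> 10*log10(R_b) = 78.3985 dB-Hz
Eb/N0 = C/N0 - 10*log10(R_b) = 95.3000 - 78.3985 = 16.9015 dB
Margin = Eb/N0 - Eb/N0_req = 16.9015 - 5.6 = 11.3015 dB (link closes)

11.3015 dB


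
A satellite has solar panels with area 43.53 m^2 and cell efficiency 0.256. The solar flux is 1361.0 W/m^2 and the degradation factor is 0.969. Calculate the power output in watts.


P = area * eta * S * degradation
P = 43.53 * 0.256 * 1361.0 * 0.969
P = 14696.3855 W

14696.3855 W


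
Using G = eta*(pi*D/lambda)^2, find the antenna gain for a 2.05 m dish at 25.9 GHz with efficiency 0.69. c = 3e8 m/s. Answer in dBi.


lambda = c/f = 3e8 / 2.59e+10 = 0.01158301 m
G = eta*(pi*D/lambda)^2 = 0.69*(pi*2.05/0.01158301)^2
G = 213311.1598 (linear)
G = 10*log10(213311.1598) = 53.2901 dBi

53.2901 dBi


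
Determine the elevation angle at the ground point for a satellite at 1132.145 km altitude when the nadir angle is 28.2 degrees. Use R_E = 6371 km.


r = R_E + alt = 7503.1450 km
Law of sines in the satellite / Earth-center / ground-point triangle:
  sin(nadir)/R_E = sin(90 + el)/r  =>  cos(el) = (r/R_E)*sin(nadir)
cos(el) = (7503.1450 / 6371.0000) * sin(28.2 deg) = 0.5565244
el = arccos(0.5565244) = 56.1842 deg
(Earth-central angle = 90 - nadir - el = 5.6158 deg)

56.1842 degrees


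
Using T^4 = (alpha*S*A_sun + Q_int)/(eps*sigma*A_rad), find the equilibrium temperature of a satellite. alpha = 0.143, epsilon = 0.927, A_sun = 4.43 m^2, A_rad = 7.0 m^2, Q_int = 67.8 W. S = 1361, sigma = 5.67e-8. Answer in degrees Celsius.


Numerator = alpha*S*A_sun + Q_int = 0.143*1361*4.43 + 67.8 = 929.9799 W
Denominator = eps*sigma*A_rad = 0.927*5.67e-8*7.0 = 3.679263e-07 W/K^4
T^4 = 2.5276255e+09 K^4
T = 224.2220 K = -48.9280 C

-48.9280 degrees Celsius


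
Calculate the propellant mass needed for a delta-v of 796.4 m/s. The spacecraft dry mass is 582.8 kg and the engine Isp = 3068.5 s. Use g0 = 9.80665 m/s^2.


ve = Isp * g0 = 3068.5 * 9.80665 = 30091.705525 m/s
mass ratio = exp(dv/ve) = exp(796.4/30091.705525) = 1.02681909
m_prop = m_dry * (mr - 1) = 582.8 * (1.02681909 - 1)
m_prop = 15.6302 kg

15.6302 kg


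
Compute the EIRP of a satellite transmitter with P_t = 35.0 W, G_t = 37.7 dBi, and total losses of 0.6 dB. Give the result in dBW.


Pt = 35.0 W = 15.4407 dBW
EIRP = Pt_dBW + Gt - losses = 15.4407 + 37.7 - 0.6 = 52.5407 dBW

52.5407 dBW


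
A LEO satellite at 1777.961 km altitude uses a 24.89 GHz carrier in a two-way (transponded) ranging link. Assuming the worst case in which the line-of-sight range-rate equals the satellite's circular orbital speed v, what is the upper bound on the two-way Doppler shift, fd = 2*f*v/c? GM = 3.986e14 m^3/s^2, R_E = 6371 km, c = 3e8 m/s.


r = 8.148961e+06 m
v = sqrt(mu/r) = 6993.8695 m/s (worst-case radial velocity)
f = 24.89 GHz = 2.489e+10 Hz
fd = 2*f*v/c = 2*2.489e+10*6993.8695/3.0e+08
fd = 1.1605161e+06 Hz

1.1605e+06 Hz


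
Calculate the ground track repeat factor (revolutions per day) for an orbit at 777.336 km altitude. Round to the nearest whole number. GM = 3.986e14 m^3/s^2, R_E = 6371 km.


r = 7.148336e+06 m
T = 2*pi*sqrt(r^3/mu) = 6014.7649 s = 100.2461 min
revs/day = 1440 / 100.2461 = 14.3647
Rounded: 14 revolutions per day

14 revolutions per day


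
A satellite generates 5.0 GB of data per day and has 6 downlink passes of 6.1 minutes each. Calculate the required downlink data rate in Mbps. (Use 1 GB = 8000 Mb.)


total contact time = 6 * 6.1 * 60 = 2196.0000 s
data = 5.0 GB = 40000.0000 Mb
rate = 40000.0000 / 2196.0000 = 18.2149 Mbps

18.2149 Mbps


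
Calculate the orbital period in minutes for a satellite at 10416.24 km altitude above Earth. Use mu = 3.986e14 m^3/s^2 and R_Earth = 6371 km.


r = 16787.2400 km = 1.678724e+07 m
T = 2*pi*sqrt(r^3/mu) = 2*pi*sqrt(4.7308361e+21 / 3.986e14)
T = 21646.1254 s = 360.7688 min

360.7688 minutes


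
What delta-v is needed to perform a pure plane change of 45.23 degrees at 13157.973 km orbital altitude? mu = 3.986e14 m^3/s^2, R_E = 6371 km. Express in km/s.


r = 19528.9730 km = 1.9528973e+07 m
V = sqrt(mu/r) = 4517.8202 m/s
di = 45.23 deg = 0.7894124 rad
dV = 2*V*sin(di/2) = 2*4517.8202*sin(0.3947062)
dV = 3474.5381 m/s = 3.4745 km/s

3.4745 km/s


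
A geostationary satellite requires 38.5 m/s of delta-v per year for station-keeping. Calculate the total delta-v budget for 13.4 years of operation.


dV = rate * years = 38.5 * 13.4
dV = 515.9000 m/s

515.9000 m/s


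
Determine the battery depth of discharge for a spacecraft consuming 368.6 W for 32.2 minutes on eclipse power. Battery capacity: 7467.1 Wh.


E_used = P * t / 60 = 368.6 * 32.2 / 60 = 197.8153 Wh
DOD = E_used / E_total * 100 = 197.8153 / 7467.1 * 100
DOD = 2.6492 %

2.6492 %


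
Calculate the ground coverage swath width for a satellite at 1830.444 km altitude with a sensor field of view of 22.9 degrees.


FOV = 22.9 deg = 0.3996804 rad
swath = 2 * alt * tan(FOV/2) = 2 * 1830.444 * tan(0.1998402)
swath = 2 * 1830.444 * 0.2025437
swath = 741.4897 km

741.4897 km


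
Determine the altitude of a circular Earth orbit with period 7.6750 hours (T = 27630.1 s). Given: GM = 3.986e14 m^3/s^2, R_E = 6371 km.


T = 27630.1 s
r = (mu*T^2/(4*pi^2))^(1/3) = (3.986e14 * 27630.1^2 / (4*pi^2))^(1/3)
r = 1.9753656e+07 m = 19753.6562 km
alt = r - R_E = 19753.6562 - 6371 = 13382.6562 km

13382.6562 km


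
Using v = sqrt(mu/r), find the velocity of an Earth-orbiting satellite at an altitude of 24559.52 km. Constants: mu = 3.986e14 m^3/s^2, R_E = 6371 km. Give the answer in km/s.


r = R_E + alt = 6371.0 + 24559.52 = 30930.5200 km = 3.093052e+07 m
v = sqrt(mu/r) = sqrt(3.986e14 / 3.093052e+07) = 3589.8395 m/s = 3.5898 km/s

3.5898 km/s


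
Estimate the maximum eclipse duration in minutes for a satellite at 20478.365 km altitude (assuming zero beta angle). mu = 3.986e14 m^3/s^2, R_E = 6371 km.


r = 26849.3650 km
T = 729.7280 min
Eclipse fraction = arcsin(R_E/r)/pi = arcsin(6371.0000/26849.3650)/pi
= arcsin(0.2372868)/pi = 0.07625811
Eclipse duration = 0.07625811 * 729.7280 = 55.6477 min

55.6477 minutes


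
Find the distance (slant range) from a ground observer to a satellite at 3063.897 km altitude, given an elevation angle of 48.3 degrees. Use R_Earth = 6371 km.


h = 3063.897 km, el = 48.3 deg
d = -R_E*sin(el) + sqrt((R_E*sin(el))^2 + 2*R_E*h + h^2)
d = -6371.0000*sin(0.842994) + sqrt((6371.0000*0.7466382)^2 + 2*6371.0000*3063.897 + 3063.897^2)
d = 3672.5863 km

3672.5863 km


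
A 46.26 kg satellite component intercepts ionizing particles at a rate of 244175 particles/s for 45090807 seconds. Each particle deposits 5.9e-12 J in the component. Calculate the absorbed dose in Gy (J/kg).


Total energy deposited = rate * time * E_per
  = 244175 * 45090807 * 5.9e-12 = 64.9593 J
Dose = E_total / mass = 64.9593 / 46.26
Dose = 1.4042 Gy

1.4042 Gy


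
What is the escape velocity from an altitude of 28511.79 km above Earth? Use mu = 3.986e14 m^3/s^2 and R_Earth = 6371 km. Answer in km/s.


r = 6371.0 + 28511.79 = 34882.7900 km = 3.488279e+07 m
v_esc = sqrt(2*mu/r) = sqrt(2*3.986e14 / 3.488279e+07)
v_esc = 4780.5519 m/s = 4.7806 km/s

4.7806 km/s


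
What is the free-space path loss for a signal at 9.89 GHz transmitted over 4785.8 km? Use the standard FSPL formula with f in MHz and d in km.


f = 9.89 GHz = 9890.0000 MHz
d = 4785.8 km
FSPL = 32.44 + 20*log10(9890.0000) + 20*log10(4785.8)
FSPL = 32.44 + 79.9039 + 73.5991
FSPL = 185.9430 dB

185.9430 dB


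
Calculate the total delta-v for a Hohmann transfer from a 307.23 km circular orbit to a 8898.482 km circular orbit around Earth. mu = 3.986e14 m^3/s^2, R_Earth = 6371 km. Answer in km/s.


r1 = 6678.2300 km = 6.67823e+06 m
r2 = 15269.4820 km = 1.5269482e+07 m
dv1 = sqrt(mu/r1)*(sqrt(2*r2/(r1+r2)) - 1) = 1387.4891 m/s
dv2 = sqrt(mu/r2)*(1 - sqrt(2*r1/(r1+r2))) = 1123.5152 m/s
total dv = |dv1| + |dv2| = 1387.4891 + 1123.5152 = 2511.0043 m/s = 2.5110 km/s

2.5110 km/s


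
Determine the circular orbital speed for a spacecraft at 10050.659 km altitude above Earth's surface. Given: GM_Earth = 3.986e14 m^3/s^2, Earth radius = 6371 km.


r = R_E + alt = 6371.0 + 10050.659 = 16421.6590 km = 1.6421659e+07 m
v = sqrt(mu/r) = sqrt(3.986e14 / 1.6421659e+07) = 4926.7455 m/s = 4.9267 km/s

4.9267 km/s


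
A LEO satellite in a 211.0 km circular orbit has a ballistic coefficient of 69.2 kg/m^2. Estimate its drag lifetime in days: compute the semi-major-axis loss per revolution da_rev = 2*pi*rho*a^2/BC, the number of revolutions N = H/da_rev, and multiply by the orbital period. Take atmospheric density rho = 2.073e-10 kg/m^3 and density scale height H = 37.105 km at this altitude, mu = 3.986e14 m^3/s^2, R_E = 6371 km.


a = R_E + alt = 6582.0000 km = 6.582e+06 m
da_rev = 2*pi*rho*a^2/BC = 2*pi*2.073e-10*(6.582e+06)^2/69.2 = 815.434031 m per revolution
N = H/da_rev = 37105.0000 m / 815.434031 m = 45.5034 revolutions
P = 2*pi*sqrt(a^3/mu) = 5314.3241 s
lifetime = N*P = 45.5034 * 5314.3241 = 241819.6800 s = 2.7988 days

2.7988 days


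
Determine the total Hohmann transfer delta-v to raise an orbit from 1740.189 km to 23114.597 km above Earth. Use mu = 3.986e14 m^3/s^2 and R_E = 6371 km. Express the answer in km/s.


r1 = 8111.1890 km = 8.111189e+06 m
r2 = 29485.5970 km = 2.9485597e+07 m
dv1 = sqrt(mu/r1)*(sqrt(2*r2/(r1+r2)) - 1) = 1769.3893 m/s
dv2 = sqrt(mu/r2)*(1 - sqrt(2*r1/(r1+r2))) = 1261.5883 m/s
total dv = |dv1| + |dv2| = 1769.3893 + 1261.5883 = 3030.9775 m/s = 3.0310 km/s

3.0310 km/s


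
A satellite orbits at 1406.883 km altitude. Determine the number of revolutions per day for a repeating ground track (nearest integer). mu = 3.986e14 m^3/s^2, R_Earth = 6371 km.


r = 7.777883e+06 m
T = 2*pi*sqrt(r^3/mu) = 6826.5823 s = 113.7764 min
revs/day = 1440 / 113.7764 = 12.6564
Rounded: 13 revolutions per day

13 revolutions per day


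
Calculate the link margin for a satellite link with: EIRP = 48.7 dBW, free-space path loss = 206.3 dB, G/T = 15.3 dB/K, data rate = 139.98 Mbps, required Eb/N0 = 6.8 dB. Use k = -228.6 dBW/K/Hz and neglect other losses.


C/N0 = EIRP - FSPL + G/T - k = 48.7 - 206.3 + 15.3 - (-228.6)
C/N0 = 86.3000 dB-Hz
R_b = 139.98 Mbps = 1.3998e+08 bps -> 10*log10(R_b) = 81.4607 dB-Hz
Eb/N0 = C/N0 - 10*log10(R_b) = 86.3000 - 81.4607 = 4.8393 dB
Margin = Eb/N0 - Eb/N0_req = 4.8393 - 6.8 = -1.9607 dB (negative margin: link does not close)

-1.9607 dB


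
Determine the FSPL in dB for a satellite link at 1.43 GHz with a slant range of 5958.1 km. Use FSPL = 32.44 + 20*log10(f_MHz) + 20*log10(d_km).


f = 1.43 GHz = 1430.0000 MHz
d = 5958.1 km
FSPL = 32.44 + 20*log10(1430.0000) + 20*log10(5958.1)
FSPL = 32.44 + 63.1067 + 75.5022
FSPL = 171.0489 dB

171.0489 dB


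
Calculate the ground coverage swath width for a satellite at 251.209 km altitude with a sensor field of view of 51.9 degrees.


FOV = 51.9 deg = 0.9058259 rad
swath = 2 * alt * tan(FOV/2) = 2 * 251.209 * tan(0.4529129)
swath = 2 * 251.209 * 0.4866528
swath = 244.5031 km

244.5031 km


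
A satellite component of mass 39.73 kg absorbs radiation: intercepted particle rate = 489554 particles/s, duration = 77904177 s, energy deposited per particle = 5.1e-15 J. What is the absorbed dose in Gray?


Total energy deposited = rate * time * E_per
  = 489554 * 77904177 * 5.1e-15 = 0.1945053 J
Dose = E_total / mass = 0.1945053 / 39.73
Dose = 0.004895679 Gy

0.0049 Gy


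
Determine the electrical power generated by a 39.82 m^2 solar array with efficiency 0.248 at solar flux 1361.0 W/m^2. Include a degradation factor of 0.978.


P = area * eta * S * degradation
P = 39.82 * 0.248 * 1361.0 * 0.978
P = 13144.6769 W

13144.6769 W


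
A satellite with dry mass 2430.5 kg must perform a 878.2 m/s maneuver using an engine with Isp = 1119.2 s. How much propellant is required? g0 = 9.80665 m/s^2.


ve = Isp * g0 = 1119.2 * 9.80665 = 10975.602680 m/s
mass ratio = exp(dv/ve) = exp(878.2/10975.602680) = 1.08330205
m_prop = m_dry * (mr - 1) = 2430.5 * (1.08330205 - 1)
m_prop = 202.4656 kg

202.4656 kg


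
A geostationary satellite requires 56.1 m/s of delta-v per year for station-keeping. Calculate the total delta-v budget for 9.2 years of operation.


dV = rate * years = 56.1 * 9.2
dV = 516.1200 m/s

516.1200 m/s


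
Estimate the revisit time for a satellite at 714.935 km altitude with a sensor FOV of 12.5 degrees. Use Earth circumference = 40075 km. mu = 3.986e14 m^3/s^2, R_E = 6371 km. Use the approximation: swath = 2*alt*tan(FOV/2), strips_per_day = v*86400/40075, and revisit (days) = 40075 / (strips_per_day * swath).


swath = 2*714.935*tan(0.1090831) = 156.5962 km
v = sqrt(mu/r) = 7500.1520 m/s = 7.5002 km/s
strips/day = v*86400/40075 = 7.5002*86400/40075 = 16.1700
coverage/day = strips * swath = 16.1700 * 156.5962 = 2532.1626 km
revisit = 40075 / 2532.1626 = 15.8264 days

15.8264 days


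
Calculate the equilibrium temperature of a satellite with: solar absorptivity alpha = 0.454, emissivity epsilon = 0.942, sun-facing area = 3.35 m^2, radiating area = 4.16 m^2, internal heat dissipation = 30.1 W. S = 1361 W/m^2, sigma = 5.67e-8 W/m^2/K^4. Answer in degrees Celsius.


Numerator = alpha*S*A_sun + Q_int = 0.454*1361*3.35 + 30.1 = 2100.0449 W
Denominator = eps*sigma*A_rad = 0.942*5.67e-8*4.16 = 2.2219142e-07 W/K^4
T^4 = 9.451512e+09 K^4
T = 311.7994 K = 38.6494 C

38.6494 degrees Celsius


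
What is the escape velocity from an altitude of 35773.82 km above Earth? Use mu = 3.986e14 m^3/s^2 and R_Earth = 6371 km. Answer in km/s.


r = 6371.0 + 35773.82 = 42144.8200 km = 4.214482e+07 m
v_esc = sqrt(2*mu/r) = sqrt(2*3.986e14 / 4.214482e+07)
v_esc = 4349.2217 m/s = 4.3492 km/s

4.3492 km/s


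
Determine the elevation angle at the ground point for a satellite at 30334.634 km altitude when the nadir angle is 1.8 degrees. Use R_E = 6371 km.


r = R_E + alt = 36705.6340 km
Law of sines in the satellite / Earth-center / ground-point triangle:
  sin(nadir)/R_E = sin(90 + el)/r  =>  cos(el) = (r/R_E)*sin(nadir)
cos(el) = (36705.6340 / 6371.0000) * sin(1.8 deg) = 0.1809687
el = arccos(0.1809687) = 79.5738 deg
(Earth-central angle = 90 - nadir - el = 8.6262 deg)

79.5738 degrees


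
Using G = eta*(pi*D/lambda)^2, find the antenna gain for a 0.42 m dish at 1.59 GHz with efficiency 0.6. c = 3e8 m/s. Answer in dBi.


lambda = c/f = 3e8 / 1.59e+09 = 0.1886792 m
G = eta*(pi*D/lambda)^2 = 0.6*(pi*0.42/0.1886792)^2
G = 29.3428 (linear)
G = 10*log10(29.3428) = 14.6750 dBi

14.6750 dBi


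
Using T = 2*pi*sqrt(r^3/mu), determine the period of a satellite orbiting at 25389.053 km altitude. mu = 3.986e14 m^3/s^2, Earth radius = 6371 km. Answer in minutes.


r = 31760.0530 km = 3.1760053e+07 m
T = 2*pi*sqrt(r^3/mu) = 2*pi*sqrt(3.2036396e+22 / 3.986e14)
T = 56329.1307 s = 938.8188 min

938.8188 minutes


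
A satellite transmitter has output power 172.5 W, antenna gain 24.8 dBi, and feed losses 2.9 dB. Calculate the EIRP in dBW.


Pt = 172.5 W = 22.3679 dBW
EIRP = Pt_dBW + Gt - losses = 22.3679 + 24.8 - 2.9 = 44.2679 dBW

44.2679 dBW


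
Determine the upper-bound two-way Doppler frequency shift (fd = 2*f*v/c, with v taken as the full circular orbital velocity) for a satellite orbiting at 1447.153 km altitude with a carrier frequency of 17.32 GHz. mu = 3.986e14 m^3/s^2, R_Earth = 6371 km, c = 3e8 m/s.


r = 7.818153e+06 m
v = sqrt(mu/r) = 7140.3017 m/s (worst-case radial velocity)
f = 17.32 GHz = 1.732e+10 Hz
fd = 2*f*v/c = 2*1.732e+10*7140.3017/3.0e+08
fd = 824466.8403 Hz

824466.8403 Hz


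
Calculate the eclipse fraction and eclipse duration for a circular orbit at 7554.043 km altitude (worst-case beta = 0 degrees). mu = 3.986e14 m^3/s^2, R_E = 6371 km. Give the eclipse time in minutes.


r = 13925.0430 km
T = 272.5554 min
Eclipse fraction = arcsin(R_E/r)/pi = arcsin(6371.0000/13925.0430)/pi
= arcsin(0.457521)/pi = 0.1512626
Eclipse duration = 0.1512626 * 272.5554 = 41.2274 min

41.2274 minutes


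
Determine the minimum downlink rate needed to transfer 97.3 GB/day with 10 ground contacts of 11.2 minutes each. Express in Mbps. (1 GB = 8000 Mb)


total contact time = 10 * 11.2 * 60 = 6720.0000 s
data = 97.3 GB = 778400.0000 Mb
rate = 778400.0000 / 6720.0000 = 115.8333 Mbps

115.8333 Mbps


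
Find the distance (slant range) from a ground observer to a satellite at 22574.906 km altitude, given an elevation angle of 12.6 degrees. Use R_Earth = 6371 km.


h = 22574.906 km, el = 12.6 deg
d = -R_E*sin(el) + sqrt((R_E*sin(el))^2 + 2*R_E*h + h^2)
d = -6371.0000*sin(0.2199115) + sqrt((6371.0000*0.2181432)^2 + 2*6371.0000*22574.906 + 22574.906^2)
d = 26880.4650 km

26880.4650 km


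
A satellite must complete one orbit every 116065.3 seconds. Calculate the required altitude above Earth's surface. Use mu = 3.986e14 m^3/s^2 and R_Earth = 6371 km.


T = 116065.3 s
r = (mu*T^2/(4*pi^2))^(1/3) = (3.986e14 * 116065.3^2 / (4*pi^2))^(1/3)
r = 5.1427347e+07 m = 51427.3467 km
alt = r - R_E = 51427.3467 - 6371 = 45056.3467 km

45056.3467 km


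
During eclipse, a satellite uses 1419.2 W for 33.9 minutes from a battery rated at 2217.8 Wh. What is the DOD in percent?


E_used = P * t / 60 = 1419.2 * 33.9 / 60 = 801.8480 Wh
DOD = E_used / E_total * 100 = 801.8480 / 2217.8 * 100
DOD = 36.1551 %

36.1551 %


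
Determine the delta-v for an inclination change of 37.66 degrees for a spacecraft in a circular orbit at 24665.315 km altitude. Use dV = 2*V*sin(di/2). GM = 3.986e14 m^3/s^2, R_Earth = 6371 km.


r = 31036.3150 km = 3.1036315e+07 m
V = sqrt(mu/r) = 3583.7159 m/s
di = 37.66 deg = 0.657291 rad
dV = 2*V*sin(di/2) = 2*3583.7159*sin(0.3286455)
dV = 2313.3697 m/s = 2.3134 km/s

2.3134 km/s


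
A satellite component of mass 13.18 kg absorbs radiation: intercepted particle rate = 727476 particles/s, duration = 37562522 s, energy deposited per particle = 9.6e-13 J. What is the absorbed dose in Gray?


Total energy deposited = rate * time * E_per
  = 727476 * 37562522 * 9.6e-13 = 26.2328 J
Dose = E_total / mass = 26.2328 / 13.18
Dose = 1.9903 Gy

1.9903 Gy


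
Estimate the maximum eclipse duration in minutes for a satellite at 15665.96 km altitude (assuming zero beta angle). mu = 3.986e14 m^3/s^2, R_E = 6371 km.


r = 22036.9600 km
T = 542.6096 min
Eclipse fraction = arcsin(R_E/r)/pi = arcsin(6371.0000/22036.9600)/pi
= arcsin(0.2891052)/pi = 0.09335774
Eclipse duration = 0.09335774 * 542.6096 = 50.6568 min

50.6568 minutes


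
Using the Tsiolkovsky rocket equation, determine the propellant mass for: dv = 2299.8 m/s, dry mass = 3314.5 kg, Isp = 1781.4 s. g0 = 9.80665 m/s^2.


ve = Isp * g0 = 1781.4 * 9.80665 = 17469.566310 m/s
mass ratio = exp(dv/ve) = exp(2299.8/17469.566310) = 1.14070453
m_prop = m_dry * (mr - 1) = 3314.5 * (1.14070453 - 1)
m_prop = 466.3652 kg

466.3652 kg


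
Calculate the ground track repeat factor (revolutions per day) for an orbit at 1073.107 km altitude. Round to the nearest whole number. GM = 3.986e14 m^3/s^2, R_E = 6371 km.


r = 7.444107e+06 m
T = 2*pi*sqrt(r^3/mu) = 6391.9024 s = 106.5317 min
revs/day = 1440 / 106.5317 = 13.5171
Rounded: 14 revolutions per day

14 revolutions per day


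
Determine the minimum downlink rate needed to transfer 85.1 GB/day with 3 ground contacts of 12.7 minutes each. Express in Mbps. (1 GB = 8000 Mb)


total contact time = 3 * 12.7 * 60 = 2286.0000 s
data = 85.1 GB = 680800.0000 Mb
rate = 680800.0000 / 2286.0000 = 297.8128 Mbps

297.8128 Mbps


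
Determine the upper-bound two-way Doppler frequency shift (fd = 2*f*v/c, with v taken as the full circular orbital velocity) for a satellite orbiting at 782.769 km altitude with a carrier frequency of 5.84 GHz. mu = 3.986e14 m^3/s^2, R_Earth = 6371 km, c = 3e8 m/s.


r = 7.153769e+06 m
v = sqrt(mu/r) = 7464.5081 m/s (worst-case radial velocity)
f = 5.84 GHz = 5.84e+09 Hz
fd = 2*f*v/c = 2*5.84e+09*7464.5081/3.0e+08
fd = 290618.1803 Hz

290618.1803 Hz


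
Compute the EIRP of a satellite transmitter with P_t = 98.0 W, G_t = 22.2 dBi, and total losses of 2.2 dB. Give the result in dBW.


Pt = 98.0 W = 19.9123 dBW
EIRP = Pt_dBW + Gt - losses = 19.9123 + 22.2 - 2.2 = 39.9123 dBW

39.9123 dBW


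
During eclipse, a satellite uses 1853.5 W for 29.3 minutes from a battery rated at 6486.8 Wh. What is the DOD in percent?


E_used = P * t / 60 = 1853.5 * 29.3 / 60 = 905.1258 Wh
DOD = E_used / E_total * 100 = 905.1258 / 6486.8 * 100
DOD = 13.9533 %

13.9533 %


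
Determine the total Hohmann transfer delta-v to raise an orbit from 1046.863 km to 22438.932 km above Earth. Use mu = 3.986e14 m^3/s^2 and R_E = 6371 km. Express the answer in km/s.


r1 = 7417.8630 km = 7.417863e+06 m
r2 = 28809.9320 km = 2.8809932e+07 m
dv1 = sqrt(mu/r1)*(sqrt(2*r2/(r1+r2)) - 1) = 1914.3072 m/s
dv2 = sqrt(mu/r2)*(1 - sqrt(2*r1/(r1+r2))) = 1339.3150 m/s
total dv = |dv1| + |dv2| = 1914.3072 + 1339.3150 = 3253.6222 m/s = 3.2536 km/s

3.2536 km/s


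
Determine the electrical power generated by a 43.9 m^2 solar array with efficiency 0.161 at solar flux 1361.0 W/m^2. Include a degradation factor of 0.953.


P = area * eta * S * degradation
P = 43.9 * 0.161 * 1361.0 * 0.953
P = 9167.2995 W

9167.2995 W


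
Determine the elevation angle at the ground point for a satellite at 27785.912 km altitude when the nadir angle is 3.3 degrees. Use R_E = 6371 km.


r = R_E + alt = 34156.9120 km
Law of sines in the satellite / Earth-center / ground-point triangle:
  sin(nadir)/R_E = sin(90 + el)/r  =>  cos(el) = (r/R_E)*sin(nadir)
cos(el) = (34156.9120 / 6371.0000) * sin(3.3 deg) = 0.3086186
el = arccos(0.3086186) = 72.0240 deg
(Earth-central angle = 90 - nadir - el = 14.6760 deg)

72.0240 degrees


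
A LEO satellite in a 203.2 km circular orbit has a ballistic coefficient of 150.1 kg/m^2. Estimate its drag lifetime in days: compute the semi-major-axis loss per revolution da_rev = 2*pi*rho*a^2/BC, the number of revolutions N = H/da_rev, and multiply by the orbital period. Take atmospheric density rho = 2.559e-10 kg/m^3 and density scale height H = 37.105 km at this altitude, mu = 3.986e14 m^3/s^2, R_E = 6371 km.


a = R_E + alt = 6574.2000 km = 6.5742e+06 m
da_rev = 2*pi*rho*a^2/BC = 2*pi*2.559e-10*(6.5742e+06)^2/150.1 = 462.972597 m per revolution
N = H/da_rev = 37105.0000 m / 462.972597 m = 80.1451 revolutions
P = 2*pi*sqrt(a^3/mu) = 5304.8803 s
lifetime = N*P = 80.1451 * 5304.8803 = 425160.3335 s = 4.9208 days

4.9208 days


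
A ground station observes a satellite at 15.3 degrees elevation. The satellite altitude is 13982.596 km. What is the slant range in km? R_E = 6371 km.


h = 13982.596 km, el = 15.3 deg
d = -R_E*sin(el) + sqrt((R_E*sin(el))^2 + 2*R_E*h + h^2)
d = -6371.0000*sin(0.2670354) + sqrt((6371.0000*0.263873)^2 + 2*6371.0000*13982.596 + 13982.596^2)
d = 17722.6130 km

17722.6130 km


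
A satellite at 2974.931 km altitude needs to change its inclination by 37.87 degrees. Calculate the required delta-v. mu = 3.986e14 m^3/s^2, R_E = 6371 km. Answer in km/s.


r = 9345.9310 km = 9.345931e+06 m
V = sqrt(mu/r) = 6530.6643 m/s
di = 37.87 deg = 0.6609562 rad
dV = 2*V*sin(di/2) = 2*6530.6643*sin(0.3304781)
dV = 4238.3396 m/s = 4.2383 km/s

4.2383 km/s


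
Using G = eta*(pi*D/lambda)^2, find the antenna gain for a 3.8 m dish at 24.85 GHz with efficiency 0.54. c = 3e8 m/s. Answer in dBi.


lambda = c/f = 3e8 / 2.485e+10 = 0.01207243 m
G = eta*(pi*D/lambda)^2 = 0.54*(pi*3.8/0.01207243)^2
G = 528045.0492 (linear)
G = 10*log10(528045.0492) = 57.2267 dBi

57.2267 dBi


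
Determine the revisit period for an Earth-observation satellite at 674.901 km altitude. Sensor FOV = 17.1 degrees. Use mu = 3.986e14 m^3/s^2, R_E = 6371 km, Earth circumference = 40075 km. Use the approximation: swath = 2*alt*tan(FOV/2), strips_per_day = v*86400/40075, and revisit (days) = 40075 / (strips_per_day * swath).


swath = 2*674.901*tan(0.1492257) = 202.9337 km
v = sqrt(mu/r) = 7521.4293 m/s = 7.5214 km/s
strips/day = v*86400/40075 = 7.5214*86400/40075 = 16.2159
coverage/day = strips * swath = 16.2159 * 202.9337 = 3290.7483 km
revisit = 40075 / 3290.7483 = 12.1781 days

12.1781 days


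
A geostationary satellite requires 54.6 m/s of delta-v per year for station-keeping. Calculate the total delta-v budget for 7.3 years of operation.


dV = rate * years = 54.6 * 7.3
dV = 398.5800 m/s

398.5800 m/s


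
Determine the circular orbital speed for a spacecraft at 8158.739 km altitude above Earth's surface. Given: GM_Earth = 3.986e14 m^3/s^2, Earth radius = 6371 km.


r = R_E + alt = 6371.0 + 8158.739 = 14529.7390 km = 1.4529739e+07 m
v = sqrt(mu/r) = sqrt(3.986e14 / 1.4529739e+07) = 5237.6894 m/s = 5.2377 km/s

5.2377 km/s


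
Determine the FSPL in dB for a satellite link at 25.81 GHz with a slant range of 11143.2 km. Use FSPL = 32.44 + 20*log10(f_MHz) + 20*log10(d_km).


f = 25.81 GHz = 25810.0000 MHz
d = 11143.2 km
FSPL = 32.44 + 20*log10(25810.0000) + 20*log10(11143.2)
FSPL = 32.44 + 88.2358 + 80.9402
FSPL = 201.6160 dB

201.6160 dB


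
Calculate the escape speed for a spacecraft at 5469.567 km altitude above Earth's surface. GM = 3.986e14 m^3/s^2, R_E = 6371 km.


r = 6371.0 + 5469.567 = 11840.5670 km = 1.1840567e+07 m
v_esc = sqrt(2*mu/r) = sqrt(2*3.986e14 / 1.1840567e+07)
v_esc = 8205.3554 m/s = 8.2054 km/s

8.2054 km/s


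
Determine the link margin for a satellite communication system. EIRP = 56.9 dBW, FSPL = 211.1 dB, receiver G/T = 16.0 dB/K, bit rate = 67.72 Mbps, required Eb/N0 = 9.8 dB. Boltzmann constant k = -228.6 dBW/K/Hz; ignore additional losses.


C/N0 = EIRP - FSPL + G/T - k = 56.9 - 211.1 + 16.0 - (-228.6)
C/N0 = 90.4000 dB-Hz
R_b = 67.72 Mbps = 6.772e+07 bps -> 10*log10(R_b) = 78.3072 dB-Hz
Eb/N0 = C/N0 - 10*log10(R_b) = 90.4000 - 78.3072 = 12.0928 dB
Margin = Eb/N0 - Eb/N0_req = 12.0928 - 9.8 = 2.2928 dB (link closes)

2.2928 dB


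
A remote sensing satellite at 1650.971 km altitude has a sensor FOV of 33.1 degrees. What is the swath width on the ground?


FOV = 33.1 deg = 0.577704 rad
swath = 2 * alt * tan(FOV/2) = 2 * 1650.971 * tan(0.288852)
swath = 2 * 1650.971 * 0.297163
swath = 981.2149 km

981.2149 km


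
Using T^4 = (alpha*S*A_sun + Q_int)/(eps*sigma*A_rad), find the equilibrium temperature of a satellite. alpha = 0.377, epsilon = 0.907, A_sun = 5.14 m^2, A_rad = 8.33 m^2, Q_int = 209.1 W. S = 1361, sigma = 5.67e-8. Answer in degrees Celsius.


Numerator = alpha*S*A_sun + Q_int = 0.377*1361*5.14 + 209.1 = 2846.4186 W
Denominator = eps*sigma*A_rad = 0.907*5.67e-8*8.33 = 4.2838608e-07 W/K^4
T^4 = 6.644517e+09 K^4
T = 285.5064 K = 12.3564 C

12.3564 degrees Celsius


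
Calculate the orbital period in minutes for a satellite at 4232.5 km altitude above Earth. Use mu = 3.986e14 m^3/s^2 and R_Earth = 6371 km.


r = 10603.5000 km = 1.06035e+07 m
T = 2*pi*sqrt(r^3/mu) = 2*pi*sqrt(1.1921962e+21 / 3.986e14)
T = 10866.3849 s = 181.1064 min

181.1064 minutes


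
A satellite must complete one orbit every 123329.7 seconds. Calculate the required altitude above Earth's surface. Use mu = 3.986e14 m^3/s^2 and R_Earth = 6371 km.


T = 123329.7 s
r = (mu*T^2/(4*pi^2))^(1/3) = (3.986e14 * 123329.7^2 / (4*pi^2))^(1/3)
r = 5.3551417e+07 m = 53551.4173 km
alt = r - R_E = 53551.4173 - 6371 = 47180.4173 km

47180.4173 km


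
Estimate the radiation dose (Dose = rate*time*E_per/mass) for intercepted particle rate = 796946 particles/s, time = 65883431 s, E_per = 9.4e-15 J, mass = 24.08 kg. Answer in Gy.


Total energy deposited = rate * time * E_per
  = 796946 * 65883431 * 9.4e-15 = 0.493552 J
Dose = E_total / mass = 0.493552 / 24.08
Dose = 0.02049635 Gy

0.0205 Gy


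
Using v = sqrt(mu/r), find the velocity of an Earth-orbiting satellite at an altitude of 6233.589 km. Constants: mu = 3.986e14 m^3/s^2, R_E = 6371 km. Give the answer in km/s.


r = R_E + alt = 6371.0 + 6233.589 = 12604.5890 km = 1.2604589e+07 m
v = sqrt(mu/r) = sqrt(3.986e14 / 1.2604589e+07) = 5623.4690 m/s = 5.6235 km/s

5.6235 km/s


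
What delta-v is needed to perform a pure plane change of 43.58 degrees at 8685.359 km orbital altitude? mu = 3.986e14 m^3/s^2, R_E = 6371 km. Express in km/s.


r = 15056.3590 km = 1.5056359e+07 m
V = sqrt(mu/r) = 5145.2759 m/s
di = 43.58 deg = 0.7606145 rad
dV = 2*V*sin(di/2) = 2*5145.2759*sin(0.3803072)
dV = 3819.9123 m/s = 3.8199 km/s

3.8199 km/s


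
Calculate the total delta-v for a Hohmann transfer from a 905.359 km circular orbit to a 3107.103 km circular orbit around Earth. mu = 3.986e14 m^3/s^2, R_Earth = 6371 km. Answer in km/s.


r1 = 7276.3590 km = 7.276359e+06 m
r2 = 9478.1030 km = 9.478103e+06 m
dv1 = sqrt(mu/r1)*(sqrt(2*r2/(r1+r2)) - 1) = 471.3091 m/s
dv2 = sqrt(mu/r2)*(1 - sqrt(2*r1/(r1+r2))) = 441.1045 m/s
total dv = |dv1| + |dv2| = 471.3091 + 441.1045 = 912.4137 m/s = 0.9124137 km/s

0.9124 km/s


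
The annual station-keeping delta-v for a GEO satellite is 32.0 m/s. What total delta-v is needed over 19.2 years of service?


dV = rate * years = 32.0 * 19.2
dV = 614.4000 m/s

614.4000 m/s


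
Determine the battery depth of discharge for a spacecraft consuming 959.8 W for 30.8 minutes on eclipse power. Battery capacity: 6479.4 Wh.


E_used = P * t / 60 = 959.8 * 30.8 / 60 = 492.6973 Wh
DOD = E_used / E_total * 100 = 492.6973 / 6479.4 * 100
DOD = 7.6041 %

7.6041 %


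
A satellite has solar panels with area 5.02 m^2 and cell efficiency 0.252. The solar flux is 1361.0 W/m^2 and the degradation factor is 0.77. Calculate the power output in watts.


P = area * eta * S * degradation
P = 5.02 * 0.252 * 1361.0 * 0.77
P = 1325.7240 W

1325.7240 W


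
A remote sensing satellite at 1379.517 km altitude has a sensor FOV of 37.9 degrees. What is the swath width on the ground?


FOV = 37.9 deg = 0.6614798 rad
swath = 2 * alt * tan(FOV/2) = 2 * 1379.517 * tan(0.3307399)
swath = 2 * 1379.517 * 0.3433518
swath = 947.3192 km

947.3192 km


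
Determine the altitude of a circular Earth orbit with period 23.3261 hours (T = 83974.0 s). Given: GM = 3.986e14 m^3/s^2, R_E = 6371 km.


T = 83974.0 s
r = (mu*T^2/(4*pi^2))^(1/3) = (3.986e14 * 83974.0^2 / (4*pi^2))^(1/3)
r = 4.1446616e+07 m = 41446.6162 km
alt = r - R_E = 41446.6162 - 6371 = 35075.6162 km

35075.6162 km


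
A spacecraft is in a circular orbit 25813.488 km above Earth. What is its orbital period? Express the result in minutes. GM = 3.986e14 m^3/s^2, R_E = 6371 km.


r = 32184.4880 km = 3.2184488e+07 m
T = 2*pi*sqrt(r^3/mu) = 2*pi*sqrt(3.3338021e+22 / 3.986e14)
T = 57462.0516 s = 957.7009 min

957.7009 minutes


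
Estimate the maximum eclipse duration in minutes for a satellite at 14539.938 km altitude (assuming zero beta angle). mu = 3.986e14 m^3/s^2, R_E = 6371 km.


r = 20910.9380 km
T = 501.5569 min
Eclipse fraction = arcsin(R_E/r)/pi = arcsin(6371.0000/20910.9380)/pi
= arcsin(0.3046731)/pi = 0.09854721
Eclipse duration = 0.09854721 * 501.5569 = 49.4270 min

49.4270 minutes


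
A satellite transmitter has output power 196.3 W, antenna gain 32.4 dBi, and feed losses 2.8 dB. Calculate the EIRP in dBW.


Pt = 196.3 W = 22.9292 dBW
EIRP = Pt_dBW + Gt - losses = 22.9292 + 32.4 - 2.8 = 52.5292 dBW

52.5292 dBW


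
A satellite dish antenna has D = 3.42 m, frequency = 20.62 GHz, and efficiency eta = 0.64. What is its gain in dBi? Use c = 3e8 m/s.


lambda = c/f = 3e8 / 2.062e+10 = 0.01454898 m
G = eta*(pi*D/lambda)^2 = 0.64*(pi*3.42/0.01454898)^2
G = 349033.2040 (linear)
G = 10*log10(349033.2040) = 55.4287 dBi

55.4287 dBi


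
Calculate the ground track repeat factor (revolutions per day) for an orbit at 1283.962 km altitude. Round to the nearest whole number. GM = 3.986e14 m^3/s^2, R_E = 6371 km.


r = 7.654962e+06 m
T = 2*pi*sqrt(r^3/mu) = 6665.3933 s = 111.0899 min
revs/day = 1440 / 111.0899 = 12.9625
Rounded: 13 revolutions per day

13 revolutions per day


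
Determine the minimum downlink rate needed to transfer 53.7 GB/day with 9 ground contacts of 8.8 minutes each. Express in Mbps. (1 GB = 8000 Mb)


total contact time = 9 * 8.8 * 60 = 4752.0000 s
data = 53.7 GB = 429600.0000 Mb
rate = 429600.0000 / 4752.0000 = 90.4040 Mbps

90.4040 Mbps


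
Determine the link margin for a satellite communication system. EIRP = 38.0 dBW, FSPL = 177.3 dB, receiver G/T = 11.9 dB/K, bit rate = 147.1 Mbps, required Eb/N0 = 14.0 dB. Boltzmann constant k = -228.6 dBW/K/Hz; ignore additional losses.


C/N0 = EIRP - FSPL + G/T - k = 38.0 - 177.3 + 11.9 - (-228.6)
C/N0 = 101.2000 dB-Hz
R_b = 147.1 Mbps = 1.471e+08 bps -> 10*log10(R_b) = 81.6761 dB-Hz
Eb/N0 = C/N0 - 10*log10(R_b) = 101.2000 - 81.6761 = 19.5239 dB
Margin = Eb/N0 - Eb/N0_req = 19.5239 - 14.0 = 5.5239 dB (link closes)

5.5239 dB


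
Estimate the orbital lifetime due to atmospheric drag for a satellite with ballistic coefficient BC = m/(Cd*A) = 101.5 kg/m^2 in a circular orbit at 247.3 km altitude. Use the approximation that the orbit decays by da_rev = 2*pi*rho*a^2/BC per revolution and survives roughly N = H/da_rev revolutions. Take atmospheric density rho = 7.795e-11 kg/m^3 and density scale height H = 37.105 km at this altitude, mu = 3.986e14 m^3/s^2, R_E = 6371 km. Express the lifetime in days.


a = R_E + alt = 6618.3000 km = 6.6183e+06 m
da_rev = 2*pi*rho*a^2/BC = 2*pi*7.795e-11*(6.6183e+06)^2/101.5 = 211.360021 m per revolution
N = H/da_rev = 37105.0000 m / 211.360021 m = 175.5535 revolutions
P = 2*pi*sqrt(a^3/mu) = 5358.3477 s
lifetime = N*P = 175.5535 * 5358.3477 = 940676.9163 s = 10.8875 days

10.8875 days


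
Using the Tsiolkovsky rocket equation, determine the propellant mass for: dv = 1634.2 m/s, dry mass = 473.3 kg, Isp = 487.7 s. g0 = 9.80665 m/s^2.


ve = Isp * g0 = 487.7 * 9.80665 = 4782.703205 m/s
mass ratio = exp(dv/ve) = exp(1634.2/4782.703205) = 1.40732341
m_prop = m_dry * (mr - 1) = 473.3 * (1.40732341 - 1)
m_prop = 192.7862 kg

192.7862 kg


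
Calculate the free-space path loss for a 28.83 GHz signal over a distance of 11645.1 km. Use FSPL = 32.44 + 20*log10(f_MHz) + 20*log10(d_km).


f = 28.83 GHz = 28830.0000 MHz
d = 11645.1 km
FSPL = 32.44 + 20*log10(28830.0000) + 20*log10(11645.1)
FSPL = 32.44 + 89.1969 + 81.3229
FSPL = 202.9598 dB

202.9598 dB


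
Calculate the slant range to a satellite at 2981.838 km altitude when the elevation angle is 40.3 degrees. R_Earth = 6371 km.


h = 2981.838 km, el = 40.3 deg
d = -R_E*sin(el) + sqrt((R_E*sin(el))^2 + 2*R_E*h + h^2)
d = -6371.0000*sin(0.7033677) + sqrt((6371.0000*0.6467898)^2 + 2*6371.0000*2981.838 + 2981.838^2)
d = 3870.9284 km

3870.9284 km


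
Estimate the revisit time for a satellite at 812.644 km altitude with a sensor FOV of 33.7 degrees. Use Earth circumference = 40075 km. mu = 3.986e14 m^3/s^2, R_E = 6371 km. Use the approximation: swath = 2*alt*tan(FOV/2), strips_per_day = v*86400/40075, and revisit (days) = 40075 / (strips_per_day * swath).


swath = 2*812.644*tan(0.294088) = 492.2514 km
v = sqrt(mu/r) = 7448.9704 m/s = 7.4490 km/s
strips/day = v*86400/40075 = 7.4490*86400/40075 = 16.0597
coverage/day = strips * swath = 16.0597 * 492.2514 = 7905.3922 km
revisit = 40075 / 7905.3922 = 5.0693 days

5.0693 days


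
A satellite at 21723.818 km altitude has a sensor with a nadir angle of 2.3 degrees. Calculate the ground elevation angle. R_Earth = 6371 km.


r = R_E + alt = 28094.8180 km
Law of sines in the satellite / Earth-center / ground-point triangle:
  sin(nadir)/R_E = sin(90 + el)/r  =>  cos(el) = (r/R_E)*sin(nadir)
cos(el) = (28094.8180 / 6371.0000) * sin(2.3 deg) = 0.1769731
el = arccos(0.1769731) = 79.8065 deg
(Earth-central angle = 90 - nadir - el = 7.8935 deg)

79.8065 degrees


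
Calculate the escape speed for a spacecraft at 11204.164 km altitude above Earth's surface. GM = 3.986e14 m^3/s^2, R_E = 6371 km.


r = 6371.0 + 11204.164 = 17575.1640 km = 1.7575164e+07 m
v_esc = sqrt(2*mu/r) = sqrt(2*3.986e14 / 1.7575164e+07)
v_esc = 6734.9434 m/s = 6.7349 km/s

6.7349 km/s


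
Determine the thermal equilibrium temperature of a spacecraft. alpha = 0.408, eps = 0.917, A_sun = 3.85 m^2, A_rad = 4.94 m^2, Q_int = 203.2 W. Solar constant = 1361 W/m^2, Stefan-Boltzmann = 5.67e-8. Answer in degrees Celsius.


Numerator = alpha*S*A_sun + Q_int = 0.408*1361*3.85 + 203.2 = 2341.0588 W
Denominator = eps*sigma*A_rad = 0.917*5.67e-8*4.94 = 2.5684987e-07 W/K^4
T^4 = 9.1145027e+09 K^4
T = 308.9820 K = 35.8320 C

35.8320 degrees Celsius


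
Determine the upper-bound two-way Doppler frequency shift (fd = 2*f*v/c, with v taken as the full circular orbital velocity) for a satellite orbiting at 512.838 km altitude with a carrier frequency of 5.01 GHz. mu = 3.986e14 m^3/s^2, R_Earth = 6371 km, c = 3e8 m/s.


r = 6.883838e+06 m
v = sqrt(mu/r) = 7609.4510 m/s (worst-case radial velocity)
f = 5.01 GHz = 5.01e+09 Hz
fd = 2*f*v/c = 2*5.01e+09*7609.4510/3.0e+08
fd = 254155.6644 Hz

254155.6644 Hz


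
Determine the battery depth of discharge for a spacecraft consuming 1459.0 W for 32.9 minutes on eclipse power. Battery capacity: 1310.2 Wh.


E_used = P * t / 60 = 1459.0 * 32.9 / 60 = 800.0183 Wh
DOD = E_used / E_total * 100 = 800.0183 / 1310.2 * 100
DOD = 61.0608 %

61.0608 %


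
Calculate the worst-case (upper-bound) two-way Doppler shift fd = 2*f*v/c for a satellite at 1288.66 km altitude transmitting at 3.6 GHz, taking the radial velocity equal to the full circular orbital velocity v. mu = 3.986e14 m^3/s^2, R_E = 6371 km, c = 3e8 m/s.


r = 7.65966e+06 m
v = sqrt(mu/r) = 7213.7967 m/s (worst-case radial velocity)
f = 3.6 GHz = 3.6e+09 Hz
fd = 2*f*v/c = 2*3.6e+09*7213.7967/3.0e+08
fd = 173131.1217 Hz

173131.1217 Hz


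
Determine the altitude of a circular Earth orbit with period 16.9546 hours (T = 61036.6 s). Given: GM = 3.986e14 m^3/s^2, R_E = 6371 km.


T = 61036.6 s
r = (mu*T^2/(4*pi^2))^(1/3) = (3.986e14 * 61036.6^2 / (4*pi^2))^(1/3)
r = 3.3505755e+07 m = 33505.7550 km
alt = r - R_E = 33505.7550 - 6371 = 27134.7550 km

27134.7550 km


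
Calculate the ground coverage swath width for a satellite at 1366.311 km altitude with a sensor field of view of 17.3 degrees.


FOV = 17.3 deg = 0.301942 rad
swath = 2 * alt * tan(FOV/2) = 2 * 1366.311 * tan(0.150971)
swath = 2 * 1366.311 * 0.1521285
swath = 415.7097 km

415.7097 km


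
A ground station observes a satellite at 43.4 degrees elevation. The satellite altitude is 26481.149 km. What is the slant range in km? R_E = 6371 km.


h = 26481.149 km, el = 43.4 deg
d = -R_E*sin(el) + sqrt((R_E*sin(el))^2 + 2*R_E*h + h^2)
d = -6371.0000*sin(0.7574729) + sqrt((6371.0000*0.6870875)^2 + 2*6371.0000*26481.149 + 26481.149^2)
d = 28146.9561 km

28146.9561 km
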